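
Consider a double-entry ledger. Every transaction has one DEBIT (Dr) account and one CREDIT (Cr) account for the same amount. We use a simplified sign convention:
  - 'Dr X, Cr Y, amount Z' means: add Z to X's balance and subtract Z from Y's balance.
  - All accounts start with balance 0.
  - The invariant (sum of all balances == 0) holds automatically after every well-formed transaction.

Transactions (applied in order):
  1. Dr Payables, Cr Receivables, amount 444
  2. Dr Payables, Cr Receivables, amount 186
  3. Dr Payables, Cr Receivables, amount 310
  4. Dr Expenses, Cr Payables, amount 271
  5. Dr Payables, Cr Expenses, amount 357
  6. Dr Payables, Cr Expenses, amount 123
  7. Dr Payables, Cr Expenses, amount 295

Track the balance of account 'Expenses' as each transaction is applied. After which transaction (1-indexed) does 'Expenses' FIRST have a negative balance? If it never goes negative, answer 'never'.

Answer: 5

Derivation:
After txn 1: Expenses=0
After txn 2: Expenses=0
After txn 3: Expenses=0
After txn 4: Expenses=271
After txn 5: Expenses=-86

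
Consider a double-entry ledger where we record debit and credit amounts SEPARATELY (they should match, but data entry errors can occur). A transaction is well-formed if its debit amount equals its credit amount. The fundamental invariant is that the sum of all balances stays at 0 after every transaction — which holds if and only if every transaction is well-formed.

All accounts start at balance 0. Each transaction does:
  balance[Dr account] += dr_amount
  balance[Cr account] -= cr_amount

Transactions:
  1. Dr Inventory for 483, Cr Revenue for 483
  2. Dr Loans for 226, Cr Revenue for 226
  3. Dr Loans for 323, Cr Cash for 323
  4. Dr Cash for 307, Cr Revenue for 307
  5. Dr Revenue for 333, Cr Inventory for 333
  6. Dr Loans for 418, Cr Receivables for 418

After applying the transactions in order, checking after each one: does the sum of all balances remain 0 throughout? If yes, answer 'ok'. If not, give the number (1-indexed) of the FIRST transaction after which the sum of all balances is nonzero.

Answer: ok

Derivation:
After txn 1: dr=483 cr=483 sum_balances=0
After txn 2: dr=226 cr=226 sum_balances=0
After txn 3: dr=323 cr=323 sum_balances=0
After txn 4: dr=307 cr=307 sum_balances=0
After txn 5: dr=333 cr=333 sum_balances=0
After txn 6: dr=418 cr=418 sum_balances=0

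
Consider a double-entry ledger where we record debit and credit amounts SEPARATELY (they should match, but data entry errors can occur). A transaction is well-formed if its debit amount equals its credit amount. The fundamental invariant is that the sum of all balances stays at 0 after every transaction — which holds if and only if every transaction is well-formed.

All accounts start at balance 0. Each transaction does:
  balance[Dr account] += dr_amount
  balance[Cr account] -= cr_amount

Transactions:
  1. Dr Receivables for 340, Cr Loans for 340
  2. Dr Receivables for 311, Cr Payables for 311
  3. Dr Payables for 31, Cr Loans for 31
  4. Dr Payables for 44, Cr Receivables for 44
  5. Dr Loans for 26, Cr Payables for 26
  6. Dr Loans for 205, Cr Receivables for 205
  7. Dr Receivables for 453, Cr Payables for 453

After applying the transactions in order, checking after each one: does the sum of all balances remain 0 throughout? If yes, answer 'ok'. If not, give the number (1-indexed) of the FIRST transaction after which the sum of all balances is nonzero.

After txn 1: dr=340 cr=340 sum_balances=0
After txn 2: dr=311 cr=311 sum_balances=0
After txn 3: dr=31 cr=31 sum_balances=0
After txn 4: dr=44 cr=44 sum_balances=0
After txn 5: dr=26 cr=26 sum_balances=0
After txn 6: dr=205 cr=205 sum_balances=0
After txn 7: dr=453 cr=453 sum_balances=0

Answer: ok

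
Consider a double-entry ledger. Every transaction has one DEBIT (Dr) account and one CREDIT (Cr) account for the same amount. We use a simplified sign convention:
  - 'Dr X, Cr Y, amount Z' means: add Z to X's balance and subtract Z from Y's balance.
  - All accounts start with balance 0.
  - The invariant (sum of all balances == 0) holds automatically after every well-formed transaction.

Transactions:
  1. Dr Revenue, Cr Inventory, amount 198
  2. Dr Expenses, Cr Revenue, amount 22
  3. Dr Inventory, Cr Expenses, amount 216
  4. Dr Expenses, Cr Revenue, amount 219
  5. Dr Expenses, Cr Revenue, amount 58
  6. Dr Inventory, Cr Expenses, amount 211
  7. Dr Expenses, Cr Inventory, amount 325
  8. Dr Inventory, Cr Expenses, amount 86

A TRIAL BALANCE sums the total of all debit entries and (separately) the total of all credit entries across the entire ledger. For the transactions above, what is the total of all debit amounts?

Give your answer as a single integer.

Answer: 1335

Derivation:
Txn 1: debit+=198
Txn 2: debit+=22
Txn 3: debit+=216
Txn 4: debit+=219
Txn 5: debit+=58
Txn 6: debit+=211
Txn 7: debit+=325
Txn 8: debit+=86
Total debits = 1335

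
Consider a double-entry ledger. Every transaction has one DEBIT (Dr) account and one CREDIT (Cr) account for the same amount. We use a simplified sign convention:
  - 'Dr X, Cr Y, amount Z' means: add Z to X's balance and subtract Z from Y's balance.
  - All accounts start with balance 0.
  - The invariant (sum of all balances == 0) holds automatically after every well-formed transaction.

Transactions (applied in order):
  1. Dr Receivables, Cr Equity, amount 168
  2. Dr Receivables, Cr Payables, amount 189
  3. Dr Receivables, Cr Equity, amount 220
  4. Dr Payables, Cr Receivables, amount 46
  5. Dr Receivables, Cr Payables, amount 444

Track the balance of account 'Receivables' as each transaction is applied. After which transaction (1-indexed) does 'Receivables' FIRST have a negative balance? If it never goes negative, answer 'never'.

Answer: never

Derivation:
After txn 1: Receivables=168
After txn 2: Receivables=357
After txn 3: Receivables=577
After txn 4: Receivables=531
After txn 5: Receivables=975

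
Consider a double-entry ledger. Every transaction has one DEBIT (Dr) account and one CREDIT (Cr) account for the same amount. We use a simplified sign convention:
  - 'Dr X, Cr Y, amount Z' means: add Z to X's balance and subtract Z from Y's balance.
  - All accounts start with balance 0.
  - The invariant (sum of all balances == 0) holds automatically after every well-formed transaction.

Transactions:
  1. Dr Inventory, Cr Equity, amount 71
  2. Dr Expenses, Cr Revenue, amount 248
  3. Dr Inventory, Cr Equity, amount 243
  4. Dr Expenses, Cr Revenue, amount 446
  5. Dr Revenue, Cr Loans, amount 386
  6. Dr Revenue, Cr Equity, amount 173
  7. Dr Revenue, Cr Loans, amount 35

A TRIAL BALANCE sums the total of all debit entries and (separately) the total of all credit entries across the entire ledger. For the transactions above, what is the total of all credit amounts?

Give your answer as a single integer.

Answer: 1602

Derivation:
Txn 1: credit+=71
Txn 2: credit+=248
Txn 3: credit+=243
Txn 4: credit+=446
Txn 5: credit+=386
Txn 6: credit+=173
Txn 7: credit+=35
Total credits = 1602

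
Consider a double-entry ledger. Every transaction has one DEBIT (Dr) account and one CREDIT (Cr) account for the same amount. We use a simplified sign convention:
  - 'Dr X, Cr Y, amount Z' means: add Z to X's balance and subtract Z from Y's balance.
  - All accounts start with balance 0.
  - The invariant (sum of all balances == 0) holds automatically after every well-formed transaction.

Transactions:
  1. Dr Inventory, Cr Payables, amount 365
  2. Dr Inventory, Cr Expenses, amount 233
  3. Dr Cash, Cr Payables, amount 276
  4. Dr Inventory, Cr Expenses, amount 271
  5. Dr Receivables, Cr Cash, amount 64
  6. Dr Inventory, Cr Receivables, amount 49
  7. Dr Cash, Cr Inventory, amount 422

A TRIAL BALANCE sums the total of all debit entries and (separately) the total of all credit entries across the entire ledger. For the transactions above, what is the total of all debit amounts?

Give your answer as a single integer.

Answer: 1680

Derivation:
Txn 1: debit+=365
Txn 2: debit+=233
Txn 3: debit+=276
Txn 4: debit+=271
Txn 5: debit+=64
Txn 6: debit+=49
Txn 7: debit+=422
Total debits = 1680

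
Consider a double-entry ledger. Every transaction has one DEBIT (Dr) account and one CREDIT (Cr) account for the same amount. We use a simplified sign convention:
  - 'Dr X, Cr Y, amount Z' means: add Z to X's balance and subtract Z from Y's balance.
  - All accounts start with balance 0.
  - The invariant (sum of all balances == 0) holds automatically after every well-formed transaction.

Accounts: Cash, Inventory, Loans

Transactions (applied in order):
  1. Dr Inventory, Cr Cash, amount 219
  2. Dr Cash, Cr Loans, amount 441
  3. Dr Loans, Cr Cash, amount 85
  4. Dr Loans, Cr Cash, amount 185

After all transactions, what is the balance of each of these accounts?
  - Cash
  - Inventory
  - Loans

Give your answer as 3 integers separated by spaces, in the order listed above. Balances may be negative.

Answer: -48 219 -171

Derivation:
After txn 1 (Dr Inventory, Cr Cash, amount 219): Cash=-219 Inventory=219
After txn 2 (Dr Cash, Cr Loans, amount 441): Cash=222 Inventory=219 Loans=-441
After txn 3 (Dr Loans, Cr Cash, amount 85): Cash=137 Inventory=219 Loans=-356
After txn 4 (Dr Loans, Cr Cash, amount 185): Cash=-48 Inventory=219 Loans=-171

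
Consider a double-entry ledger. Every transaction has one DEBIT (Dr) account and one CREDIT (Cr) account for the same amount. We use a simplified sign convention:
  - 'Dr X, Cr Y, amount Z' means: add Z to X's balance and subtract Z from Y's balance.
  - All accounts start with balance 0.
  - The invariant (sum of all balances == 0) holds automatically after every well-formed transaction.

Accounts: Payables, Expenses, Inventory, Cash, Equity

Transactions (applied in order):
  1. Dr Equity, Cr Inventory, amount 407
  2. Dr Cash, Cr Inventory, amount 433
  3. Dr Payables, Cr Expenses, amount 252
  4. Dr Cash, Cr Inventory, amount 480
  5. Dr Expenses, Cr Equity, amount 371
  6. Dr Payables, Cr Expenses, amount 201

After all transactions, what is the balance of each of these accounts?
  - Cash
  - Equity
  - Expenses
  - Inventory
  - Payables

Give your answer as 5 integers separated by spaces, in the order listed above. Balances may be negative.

After txn 1 (Dr Equity, Cr Inventory, amount 407): Equity=407 Inventory=-407
After txn 2 (Dr Cash, Cr Inventory, amount 433): Cash=433 Equity=407 Inventory=-840
After txn 3 (Dr Payables, Cr Expenses, amount 252): Cash=433 Equity=407 Expenses=-252 Inventory=-840 Payables=252
After txn 4 (Dr Cash, Cr Inventory, amount 480): Cash=913 Equity=407 Expenses=-252 Inventory=-1320 Payables=252
After txn 5 (Dr Expenses, Cr Equity, amount 371): Cash=913 Equity=36 Expenses=119 Inventory=-1320 Payables=252
After txn 6 (Dr Payables, Cr Expenses, amount 201): Cash=913 Equity=36 Expenses=-82 Inventory=-1320 Payables=453

Answer: 913 36 -82 -1320 453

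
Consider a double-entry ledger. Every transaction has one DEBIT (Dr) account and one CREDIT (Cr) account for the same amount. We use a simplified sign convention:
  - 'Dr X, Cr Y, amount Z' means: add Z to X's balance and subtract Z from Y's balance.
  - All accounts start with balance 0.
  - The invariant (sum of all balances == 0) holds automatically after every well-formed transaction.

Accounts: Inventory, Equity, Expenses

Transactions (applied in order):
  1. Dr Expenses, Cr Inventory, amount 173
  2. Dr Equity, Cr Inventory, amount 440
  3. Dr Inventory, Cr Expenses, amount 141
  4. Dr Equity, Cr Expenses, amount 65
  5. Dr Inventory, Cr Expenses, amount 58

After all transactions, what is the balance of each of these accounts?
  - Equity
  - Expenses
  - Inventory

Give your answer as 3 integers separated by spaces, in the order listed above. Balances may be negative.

After txn 1 (Dr Expenses, Cr Inventory, amount 173): Expenses=173 Inventory=-173
After txn 2 (Dr Equity, Cr Inventory, amount 440): Equity=440 Expenses=173 Inventory=-613
After txn 3 (Dr Inventory, Cr Expenses, amount 141): Equity=440 Expenses=32 Inventory=-472
After txn 4 (Dr Equity, Cr Expenses, amount 65): Equity=505 Expenses=-33 Inventory=-472
After txn 5 (Dr Inventory, Cr Expenses, amount 58): Equity=505 Expenses=-91 Inventory=-414

Answer: 505 -91 -414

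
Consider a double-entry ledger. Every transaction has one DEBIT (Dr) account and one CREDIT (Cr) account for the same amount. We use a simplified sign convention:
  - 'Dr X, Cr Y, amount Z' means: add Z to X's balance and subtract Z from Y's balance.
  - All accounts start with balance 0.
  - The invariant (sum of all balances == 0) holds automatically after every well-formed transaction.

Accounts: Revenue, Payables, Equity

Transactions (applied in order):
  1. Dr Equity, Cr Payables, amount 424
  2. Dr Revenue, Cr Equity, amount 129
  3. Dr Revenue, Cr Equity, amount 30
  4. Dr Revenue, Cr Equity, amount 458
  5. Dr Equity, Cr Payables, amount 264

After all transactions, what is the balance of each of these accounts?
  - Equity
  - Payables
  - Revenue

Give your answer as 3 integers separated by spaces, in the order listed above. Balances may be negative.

Answer: 71 -688 617

Derivation:
After txn 1 (Dr Equity, Cr Payables, amount 424): Equity=424 Payables=-424
After txn 2 (Dr Revenue, Cr Equity, amount 129): Equity=295 Payables=-424 Revenue=129
After txn 3 (Dr Revenue, Cr Equity, amount 30): Equity=265 Payables=-424 Revenue=159
After txn 4 (Dr Revenue, Cr Equity, amount 458): Equity=-193 Payables=-424 Revenue=617
After txn 5 (Dr Equity, Cr Payables, amount 264): Equity=71 Payables=-688 Revenue=617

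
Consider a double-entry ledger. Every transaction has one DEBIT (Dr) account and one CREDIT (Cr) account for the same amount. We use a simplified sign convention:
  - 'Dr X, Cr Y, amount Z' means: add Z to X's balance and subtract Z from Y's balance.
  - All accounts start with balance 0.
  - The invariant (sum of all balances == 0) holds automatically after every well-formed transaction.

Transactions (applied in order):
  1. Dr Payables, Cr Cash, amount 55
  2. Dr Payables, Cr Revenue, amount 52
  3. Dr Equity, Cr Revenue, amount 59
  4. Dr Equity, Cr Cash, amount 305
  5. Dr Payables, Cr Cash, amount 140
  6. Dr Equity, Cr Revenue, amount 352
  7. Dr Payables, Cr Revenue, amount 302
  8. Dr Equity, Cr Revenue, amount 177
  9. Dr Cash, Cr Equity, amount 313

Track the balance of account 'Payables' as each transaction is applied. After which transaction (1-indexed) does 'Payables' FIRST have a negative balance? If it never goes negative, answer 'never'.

Answer: never

Derivation:
After txn 1: Payables=55
After txn 2: Payables=107
After txn 3: Payables=107
After txn 4: Payables=107
After txn 5: Payables=247
After txn 6: Payables=247
After txn 7: Payables=549
After txn 8: Payables=549
After txn 9: Payables=549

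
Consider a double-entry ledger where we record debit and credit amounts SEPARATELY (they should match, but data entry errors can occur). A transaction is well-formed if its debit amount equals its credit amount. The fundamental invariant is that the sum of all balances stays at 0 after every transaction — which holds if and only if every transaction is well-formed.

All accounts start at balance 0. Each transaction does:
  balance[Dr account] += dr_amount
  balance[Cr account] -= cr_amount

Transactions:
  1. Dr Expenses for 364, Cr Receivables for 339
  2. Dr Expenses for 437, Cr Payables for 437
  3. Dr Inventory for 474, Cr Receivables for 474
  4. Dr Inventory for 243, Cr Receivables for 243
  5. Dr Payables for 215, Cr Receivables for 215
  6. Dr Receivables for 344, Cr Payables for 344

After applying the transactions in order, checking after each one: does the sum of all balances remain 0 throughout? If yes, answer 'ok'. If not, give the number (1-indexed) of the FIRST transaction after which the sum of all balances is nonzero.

After txn 1: dr=364 cr=339 sum_balances=25
After txn 2: dr=437 cr=437 sum_balances=25
After txn 3: dr=474 cr=474 sum_balances=25
After txn 4: dr=243 cr=243 sum_balances=25
After txn 5: dr=215 cr=215 sum_balances=25
After txn 6: dr=344 cr=344 sum_balances=25

Answer: 1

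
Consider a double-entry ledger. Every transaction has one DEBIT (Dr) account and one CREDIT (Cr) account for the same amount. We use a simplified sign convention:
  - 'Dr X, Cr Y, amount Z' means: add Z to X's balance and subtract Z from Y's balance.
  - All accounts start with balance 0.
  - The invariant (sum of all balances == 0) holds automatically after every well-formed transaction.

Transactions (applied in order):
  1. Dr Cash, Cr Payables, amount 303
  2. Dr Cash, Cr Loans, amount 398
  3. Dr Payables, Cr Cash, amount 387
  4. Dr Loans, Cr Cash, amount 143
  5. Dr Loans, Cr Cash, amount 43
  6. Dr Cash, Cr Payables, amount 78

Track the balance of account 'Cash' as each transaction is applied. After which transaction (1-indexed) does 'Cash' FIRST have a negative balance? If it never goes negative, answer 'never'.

After txn 1: Cash=303
After txn 2: Cash=701
After txn 3: Cash=314
After txn 4: Cash=171
After txn 5: Cash=128
After txn 6: Cash=206

Answer: never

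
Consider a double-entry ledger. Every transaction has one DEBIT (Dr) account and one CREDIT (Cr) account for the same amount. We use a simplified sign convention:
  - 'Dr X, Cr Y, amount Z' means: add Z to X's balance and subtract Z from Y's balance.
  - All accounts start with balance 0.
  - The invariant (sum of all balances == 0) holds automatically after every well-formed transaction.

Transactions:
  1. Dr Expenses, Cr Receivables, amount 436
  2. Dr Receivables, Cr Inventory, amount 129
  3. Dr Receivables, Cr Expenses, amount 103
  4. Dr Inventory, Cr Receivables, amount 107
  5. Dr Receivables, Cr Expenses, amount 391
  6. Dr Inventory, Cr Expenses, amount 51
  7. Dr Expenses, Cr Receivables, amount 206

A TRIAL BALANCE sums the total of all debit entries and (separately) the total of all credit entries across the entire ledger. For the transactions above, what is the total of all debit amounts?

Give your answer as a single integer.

Answer: 1423

Derivation:
Txn 1: debit+=436
Txn 2: debit+=129
Txn 3: debit+=103
Txn 4: debit+=107
Txn 5: debit+=391
Txn 6: debit+=51
Txn 7: debit+=206
Total debits = 1423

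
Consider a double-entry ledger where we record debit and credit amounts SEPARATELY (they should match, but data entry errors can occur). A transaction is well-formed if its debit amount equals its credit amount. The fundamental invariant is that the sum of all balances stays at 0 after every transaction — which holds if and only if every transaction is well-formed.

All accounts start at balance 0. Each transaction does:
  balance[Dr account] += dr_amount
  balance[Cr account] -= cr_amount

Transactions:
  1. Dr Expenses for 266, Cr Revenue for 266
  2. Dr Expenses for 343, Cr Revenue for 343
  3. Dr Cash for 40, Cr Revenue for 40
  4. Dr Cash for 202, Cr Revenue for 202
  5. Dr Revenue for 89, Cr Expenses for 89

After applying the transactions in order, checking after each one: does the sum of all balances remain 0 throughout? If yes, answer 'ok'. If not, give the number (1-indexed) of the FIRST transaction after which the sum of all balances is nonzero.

After txn 1: dr=266 cr=266 sum_balances=0
After txn 2: dr=343 cr=343 sum_balances=0
After txn 3: dr=40 cr=40 sum_balances=0
After txn 4: dr=202 cr=202 sum_balances=0
After txn 5: dr=89 cr=89 sum_balances=0

Answer: ok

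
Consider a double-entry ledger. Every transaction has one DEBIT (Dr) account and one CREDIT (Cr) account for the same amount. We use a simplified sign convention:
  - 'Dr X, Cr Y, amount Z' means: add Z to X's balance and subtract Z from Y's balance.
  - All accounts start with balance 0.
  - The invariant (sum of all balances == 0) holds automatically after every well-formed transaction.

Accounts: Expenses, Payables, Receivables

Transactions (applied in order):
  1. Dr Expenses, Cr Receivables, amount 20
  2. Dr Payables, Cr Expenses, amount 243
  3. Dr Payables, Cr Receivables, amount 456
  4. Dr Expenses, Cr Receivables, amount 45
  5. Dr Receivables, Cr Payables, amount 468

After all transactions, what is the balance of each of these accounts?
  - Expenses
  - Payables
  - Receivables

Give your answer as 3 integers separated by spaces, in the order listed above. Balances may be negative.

After txn 1 (Dr Expenses, Cr Receivables, amount 20): Expenses=20 Receivables=-20
After txn 2 (Dr Payables, Cr Expenses, amount 243): Expenses=-223 Payables=243 Receivables=-20
After txn 3 (Dr Payables, Cr Receivables, amount 456): Expenses=-223 Payables=699 Receivables=-476
After txn 4 (Dr Expenses, Cr Receivables, amount 45): Expenses=-178 Payables=699 Receivables=-521
After txn 5 (Dr Receivables, Cr Payables, amount 468): Expenses=-178 Payables=231 Receivables=-53

Answer: -178 231 -53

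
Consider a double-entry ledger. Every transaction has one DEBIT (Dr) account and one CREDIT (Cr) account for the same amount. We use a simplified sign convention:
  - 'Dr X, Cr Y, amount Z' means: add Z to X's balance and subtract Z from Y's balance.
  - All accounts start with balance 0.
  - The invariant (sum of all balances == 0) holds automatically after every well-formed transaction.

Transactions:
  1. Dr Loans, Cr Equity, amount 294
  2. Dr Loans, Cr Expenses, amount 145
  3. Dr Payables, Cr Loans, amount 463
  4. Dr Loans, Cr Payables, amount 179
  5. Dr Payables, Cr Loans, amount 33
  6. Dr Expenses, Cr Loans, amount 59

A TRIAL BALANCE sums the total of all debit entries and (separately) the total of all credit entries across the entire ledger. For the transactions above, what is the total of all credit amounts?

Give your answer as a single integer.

Txn 1: credit+=294
Txn 2: credit+=145
Txn 3: credit+=463
Txn 4: credit+=179
Txn 5: credit+=33
Txn 6: credit+=59
Total credits = 1173

Answer: 1173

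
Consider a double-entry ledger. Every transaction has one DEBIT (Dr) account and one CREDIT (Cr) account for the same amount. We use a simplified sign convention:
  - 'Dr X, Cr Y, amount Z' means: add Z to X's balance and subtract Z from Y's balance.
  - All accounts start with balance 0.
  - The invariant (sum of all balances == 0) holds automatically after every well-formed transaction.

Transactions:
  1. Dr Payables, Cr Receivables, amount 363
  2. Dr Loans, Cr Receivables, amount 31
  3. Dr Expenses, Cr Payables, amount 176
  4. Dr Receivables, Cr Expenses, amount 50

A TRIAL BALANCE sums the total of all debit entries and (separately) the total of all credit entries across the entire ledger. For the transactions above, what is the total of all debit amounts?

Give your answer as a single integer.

Answer: 620

Derivation:
Txn 1: debit+=363
Txn 2: debit+=31
Txn 3: debit+=176
Txn 4: debit+=50
Total debits = 620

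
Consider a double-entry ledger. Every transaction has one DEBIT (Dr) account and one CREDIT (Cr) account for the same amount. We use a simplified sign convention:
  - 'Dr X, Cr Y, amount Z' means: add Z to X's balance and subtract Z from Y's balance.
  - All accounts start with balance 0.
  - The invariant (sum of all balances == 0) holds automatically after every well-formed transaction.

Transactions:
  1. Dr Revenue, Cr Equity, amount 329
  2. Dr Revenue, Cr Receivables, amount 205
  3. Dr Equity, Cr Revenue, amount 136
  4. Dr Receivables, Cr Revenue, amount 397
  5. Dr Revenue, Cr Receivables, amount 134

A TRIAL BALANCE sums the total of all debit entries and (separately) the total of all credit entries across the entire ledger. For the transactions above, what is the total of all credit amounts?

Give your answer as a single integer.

Answer: 1201

Derivation:
Txn 1: credit+=329
Txn 2: credit+=205
Txn 3: credit+=136
Txn 4: credit+=397
Txn 5: credit+=134
Total credits = 1201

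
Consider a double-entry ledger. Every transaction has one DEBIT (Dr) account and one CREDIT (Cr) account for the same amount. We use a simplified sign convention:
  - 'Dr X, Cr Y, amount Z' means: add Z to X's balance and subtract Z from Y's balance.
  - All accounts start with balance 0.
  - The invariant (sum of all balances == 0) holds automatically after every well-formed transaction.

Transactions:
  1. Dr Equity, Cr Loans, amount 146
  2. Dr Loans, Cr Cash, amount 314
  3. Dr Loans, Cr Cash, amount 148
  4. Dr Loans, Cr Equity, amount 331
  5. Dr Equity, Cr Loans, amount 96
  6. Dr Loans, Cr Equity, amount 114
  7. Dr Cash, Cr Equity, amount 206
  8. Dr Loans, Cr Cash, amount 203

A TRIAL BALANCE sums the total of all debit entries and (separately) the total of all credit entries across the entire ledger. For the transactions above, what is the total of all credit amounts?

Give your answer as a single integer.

Txn 1: credit+=146
Txn 2: credit+=314
Txn 3: credit+=148
Txn 4: credit+=331
Txn 5: credit+=96
Txn 6: credit+=114
Txn 7: credit+=206
Txn 8: credit+=203
Total credits = 1558

Answer: 1558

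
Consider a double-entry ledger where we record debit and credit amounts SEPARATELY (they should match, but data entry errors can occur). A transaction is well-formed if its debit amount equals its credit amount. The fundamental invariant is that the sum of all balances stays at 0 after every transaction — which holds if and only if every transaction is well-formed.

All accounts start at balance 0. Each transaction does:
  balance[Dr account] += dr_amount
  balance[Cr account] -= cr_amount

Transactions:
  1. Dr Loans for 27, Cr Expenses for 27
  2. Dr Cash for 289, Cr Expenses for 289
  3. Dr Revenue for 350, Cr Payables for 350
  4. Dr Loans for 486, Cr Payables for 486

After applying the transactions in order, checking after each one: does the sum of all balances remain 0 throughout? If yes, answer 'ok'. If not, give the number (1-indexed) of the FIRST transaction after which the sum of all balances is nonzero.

After txn 1: dr=27 cr=27 sum_balances=0
After txn 2: dr=289 cr=289 sum_balances=0
After txn 3: dr=350 cr=350 sum_balances=0
After txn 4: dr=486 cr=486 sum_balances=0

Answer: ok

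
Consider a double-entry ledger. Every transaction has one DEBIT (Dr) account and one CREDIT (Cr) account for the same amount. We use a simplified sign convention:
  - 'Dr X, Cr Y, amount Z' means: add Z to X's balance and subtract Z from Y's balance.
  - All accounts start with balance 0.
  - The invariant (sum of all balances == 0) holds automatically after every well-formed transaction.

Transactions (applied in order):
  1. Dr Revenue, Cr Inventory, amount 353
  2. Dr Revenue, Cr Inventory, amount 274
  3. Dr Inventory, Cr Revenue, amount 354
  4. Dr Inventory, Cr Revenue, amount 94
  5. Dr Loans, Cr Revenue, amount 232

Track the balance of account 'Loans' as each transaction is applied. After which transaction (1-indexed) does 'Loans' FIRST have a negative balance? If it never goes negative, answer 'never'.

Answer: never

Derivation:
After txn 1: Loans=0
After txn 2: Loans=0
After txn 3: Loans=0
After txn 4: Loans=0
After txn 5: Loans=232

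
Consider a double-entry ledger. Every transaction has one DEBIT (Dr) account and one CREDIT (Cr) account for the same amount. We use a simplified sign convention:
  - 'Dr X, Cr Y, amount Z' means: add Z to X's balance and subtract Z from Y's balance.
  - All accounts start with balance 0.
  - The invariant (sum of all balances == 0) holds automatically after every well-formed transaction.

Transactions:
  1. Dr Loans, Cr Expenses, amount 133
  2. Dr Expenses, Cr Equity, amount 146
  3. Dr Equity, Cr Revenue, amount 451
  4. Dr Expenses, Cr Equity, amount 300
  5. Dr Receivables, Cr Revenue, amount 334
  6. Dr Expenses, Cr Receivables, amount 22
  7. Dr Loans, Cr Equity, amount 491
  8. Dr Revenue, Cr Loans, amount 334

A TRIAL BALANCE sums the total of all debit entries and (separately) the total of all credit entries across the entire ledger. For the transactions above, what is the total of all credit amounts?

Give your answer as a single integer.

Answer: 2211

Derivation:
Txn 1: credit+=133
Txn 2: credit+=146
Txn 3: credit+=451
Txn 4: credit+=300
Txn 5: credit+=334
Txn 6: credit+=22
Txn 7: credit+=491
Txn 8: credit+=334
Total credits = 2211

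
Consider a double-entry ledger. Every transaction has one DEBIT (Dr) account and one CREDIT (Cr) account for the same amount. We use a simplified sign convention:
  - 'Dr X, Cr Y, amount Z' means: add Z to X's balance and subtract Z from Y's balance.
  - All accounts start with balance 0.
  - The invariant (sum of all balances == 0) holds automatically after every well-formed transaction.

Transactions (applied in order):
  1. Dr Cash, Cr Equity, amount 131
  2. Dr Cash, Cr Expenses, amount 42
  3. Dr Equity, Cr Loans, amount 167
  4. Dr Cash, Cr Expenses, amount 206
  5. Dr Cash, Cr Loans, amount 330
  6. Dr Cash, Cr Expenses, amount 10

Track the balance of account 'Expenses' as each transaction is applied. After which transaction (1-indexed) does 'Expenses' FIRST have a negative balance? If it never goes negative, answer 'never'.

Answer: 2

Derivation:
After txn 1: Expenses=0
After txn 2: Expenses=-42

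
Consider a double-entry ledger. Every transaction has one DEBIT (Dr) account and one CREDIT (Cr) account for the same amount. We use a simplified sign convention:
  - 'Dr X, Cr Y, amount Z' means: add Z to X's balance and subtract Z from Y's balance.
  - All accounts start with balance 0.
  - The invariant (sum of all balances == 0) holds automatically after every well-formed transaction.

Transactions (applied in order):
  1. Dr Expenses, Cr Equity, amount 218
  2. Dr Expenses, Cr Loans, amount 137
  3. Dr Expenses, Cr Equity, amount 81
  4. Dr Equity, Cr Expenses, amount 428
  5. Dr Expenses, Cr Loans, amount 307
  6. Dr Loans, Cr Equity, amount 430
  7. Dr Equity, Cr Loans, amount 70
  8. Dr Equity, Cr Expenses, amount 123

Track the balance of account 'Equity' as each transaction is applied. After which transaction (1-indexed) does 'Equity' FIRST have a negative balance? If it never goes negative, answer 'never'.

After txn 1: Equity=-218

Answer: 1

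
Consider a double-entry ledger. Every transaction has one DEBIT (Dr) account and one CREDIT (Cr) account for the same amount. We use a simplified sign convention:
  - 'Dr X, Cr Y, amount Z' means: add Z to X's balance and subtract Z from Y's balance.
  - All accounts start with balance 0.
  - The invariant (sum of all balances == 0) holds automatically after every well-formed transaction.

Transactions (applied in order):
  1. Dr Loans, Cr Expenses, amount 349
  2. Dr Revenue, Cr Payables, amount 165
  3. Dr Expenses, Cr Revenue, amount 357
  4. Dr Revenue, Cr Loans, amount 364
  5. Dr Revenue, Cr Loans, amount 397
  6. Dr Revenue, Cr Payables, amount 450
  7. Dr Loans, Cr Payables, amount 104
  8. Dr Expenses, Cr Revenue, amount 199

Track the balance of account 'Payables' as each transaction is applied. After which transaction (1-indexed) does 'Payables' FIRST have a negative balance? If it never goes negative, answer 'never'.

After txn 1: Payables=0
After txn 2: Payables=-165

Answer: 2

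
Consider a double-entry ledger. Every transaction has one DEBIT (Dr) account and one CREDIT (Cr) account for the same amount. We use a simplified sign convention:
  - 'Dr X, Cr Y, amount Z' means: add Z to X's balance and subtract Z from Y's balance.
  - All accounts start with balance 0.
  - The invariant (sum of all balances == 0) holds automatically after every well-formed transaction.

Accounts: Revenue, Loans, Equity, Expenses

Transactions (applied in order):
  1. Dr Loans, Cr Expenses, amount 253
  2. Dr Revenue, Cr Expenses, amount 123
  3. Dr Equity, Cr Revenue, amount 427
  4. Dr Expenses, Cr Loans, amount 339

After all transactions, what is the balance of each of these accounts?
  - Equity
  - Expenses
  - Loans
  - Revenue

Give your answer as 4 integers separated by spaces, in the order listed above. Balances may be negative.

Answer: 427 -37 -86 -304

Derivation:
After txn 1 (Dr Loans, Cr Expenses, amount 253): Expenses=-253 Loans=253
After txn 2 (Dr Revenue, Cr Expenses, amount 123): Expenses=-376 Loans=253 Revenue=123
After txn 3 (Dr Equity, Cr Revenue, amount 427): Equity=427 Expenses=-376 Loans=253 Revenue=-304
After txn 4 (Dr Expenses, Cr Loans, amount 339): Equity=427 Expenses=-37 Loans=-86 Revenue=-304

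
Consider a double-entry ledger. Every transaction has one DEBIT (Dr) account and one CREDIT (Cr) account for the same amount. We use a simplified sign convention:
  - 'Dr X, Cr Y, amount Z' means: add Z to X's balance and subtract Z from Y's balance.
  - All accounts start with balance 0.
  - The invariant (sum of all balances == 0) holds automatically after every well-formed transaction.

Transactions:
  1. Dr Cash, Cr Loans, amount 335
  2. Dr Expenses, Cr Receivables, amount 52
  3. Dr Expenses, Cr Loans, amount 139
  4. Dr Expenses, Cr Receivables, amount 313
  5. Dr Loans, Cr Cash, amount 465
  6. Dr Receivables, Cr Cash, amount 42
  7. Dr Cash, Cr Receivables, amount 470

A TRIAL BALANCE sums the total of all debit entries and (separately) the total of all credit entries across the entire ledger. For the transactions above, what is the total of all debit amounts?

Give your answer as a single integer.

Answer: 1816

Derivation:
Txn 1: debit+=335
Txn 2: debit+=52
Txn 3: debit+=139
Txn 4: debit+=313
Txn 5: debit+=465
Txn 6: debit+=42
Txn 7: debit+=470
Total debits = 1816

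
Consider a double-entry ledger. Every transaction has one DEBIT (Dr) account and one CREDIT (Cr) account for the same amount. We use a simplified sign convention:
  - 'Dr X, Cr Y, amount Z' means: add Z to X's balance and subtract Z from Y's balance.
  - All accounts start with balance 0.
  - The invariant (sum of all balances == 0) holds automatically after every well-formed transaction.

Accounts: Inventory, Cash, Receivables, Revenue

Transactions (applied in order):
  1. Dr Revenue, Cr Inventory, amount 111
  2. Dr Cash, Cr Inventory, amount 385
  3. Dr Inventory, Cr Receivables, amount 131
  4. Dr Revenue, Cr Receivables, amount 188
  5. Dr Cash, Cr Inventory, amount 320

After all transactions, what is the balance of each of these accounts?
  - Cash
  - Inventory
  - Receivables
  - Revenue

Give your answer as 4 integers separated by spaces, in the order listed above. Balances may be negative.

Answer: 705 -685 -319 299

Derivation:
After txn 1 (Dr Revenue, Cr Inventory, amount 111): Inventory=-111 Revenue=111
After txn 2 (Dr Cash, Cr Inventory, amount 385): Cash=385 Inventory=-496 Revenue=111
After txn 3 (Dr Inventory, Cr Receivables, amount 131): Cash=385 Inventory=-365 Receivables=-131 Revenue=111
After txn 4 (Dr Revenue, Cr Receivables, amount 188): Cash=385 Inventory=-365 Receivables=-319 Revenue=299
After txn 5 (Dr Cash, Cr Inventory, amount 320): Cash=705 Inventory=-685 Receivables=-319 Revenue=299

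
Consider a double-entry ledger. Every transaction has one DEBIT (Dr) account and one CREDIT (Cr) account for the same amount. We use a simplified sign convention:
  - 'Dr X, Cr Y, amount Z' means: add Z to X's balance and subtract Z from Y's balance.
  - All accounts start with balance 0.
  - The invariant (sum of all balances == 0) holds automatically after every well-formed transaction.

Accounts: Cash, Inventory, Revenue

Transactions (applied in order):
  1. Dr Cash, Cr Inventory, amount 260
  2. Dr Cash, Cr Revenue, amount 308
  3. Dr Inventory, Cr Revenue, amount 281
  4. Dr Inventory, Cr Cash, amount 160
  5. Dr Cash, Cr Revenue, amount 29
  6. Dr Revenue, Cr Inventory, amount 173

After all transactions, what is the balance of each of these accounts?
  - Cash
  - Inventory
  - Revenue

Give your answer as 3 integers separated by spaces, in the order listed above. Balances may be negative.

After txn 1 (Dr Cash, Cr Inventory, amount 260): Cash=260 Inventory=-260
After txn 2 (Dr Cash, Cr Revenue, amount 308): Cash=568 Inventory=-260 Revenue=-308
After txn 3 (Dr Inventory, Cr Revenue, amount 281): Cash=568 Inventory=21 Revenue=-589
After txn 4 (Dr Inventory, Cr Cash, amount 160): Cash=408 Inventory=181 Revenue=-589
After txn 5 (Dr Cash, Cr Revenue, amount 29): Cash=437 Inventory=181 Revenue=-618
After txn 6 (Dr Revenue, Cr Inventory, amount 173): Cash=437 Inventory=8 Revenue=-445

Answer: 437 8 -445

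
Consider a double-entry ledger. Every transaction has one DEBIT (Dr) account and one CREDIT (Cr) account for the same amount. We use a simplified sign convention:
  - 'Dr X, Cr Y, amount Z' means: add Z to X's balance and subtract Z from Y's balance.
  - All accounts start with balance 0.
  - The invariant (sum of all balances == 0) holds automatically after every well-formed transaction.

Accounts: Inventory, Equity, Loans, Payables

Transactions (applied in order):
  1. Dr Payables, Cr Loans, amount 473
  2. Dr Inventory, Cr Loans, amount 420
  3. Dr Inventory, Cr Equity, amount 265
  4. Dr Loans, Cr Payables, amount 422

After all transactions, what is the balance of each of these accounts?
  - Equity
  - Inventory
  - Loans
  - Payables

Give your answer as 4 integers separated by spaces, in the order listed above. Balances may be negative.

After txn 1 (Dr Payables, Cr Loans, amount 473): Loans=-473 Payables=473
After txn 2 (Dr Inventory, Cr Loans, amount 420): Inventory=420 Loans=-893 Payables=473
After txn 3 (Dr Inventory, Cr Equity, amount 265): Equity=-265 Inventory=685 Loans=-893 Payables=473
After txn 4 (Dr Loans, Cr Payables, amount 422): Equity=-265 Inventory=685 Loans=-471 Payables=51

Answer: -265 685 -471 51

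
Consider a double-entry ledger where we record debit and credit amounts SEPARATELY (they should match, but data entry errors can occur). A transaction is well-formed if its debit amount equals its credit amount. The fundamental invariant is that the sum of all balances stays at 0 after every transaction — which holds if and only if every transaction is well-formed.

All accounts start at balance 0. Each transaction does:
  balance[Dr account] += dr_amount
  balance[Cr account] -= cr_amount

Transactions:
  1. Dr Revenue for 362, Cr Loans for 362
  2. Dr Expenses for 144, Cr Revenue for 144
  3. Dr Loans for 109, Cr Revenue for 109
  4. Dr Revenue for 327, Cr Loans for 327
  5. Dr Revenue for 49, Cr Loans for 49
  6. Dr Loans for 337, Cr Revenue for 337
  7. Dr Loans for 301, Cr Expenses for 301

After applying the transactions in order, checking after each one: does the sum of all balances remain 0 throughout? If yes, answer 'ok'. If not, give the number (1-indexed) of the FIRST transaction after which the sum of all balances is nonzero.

After txn 1: dr=362 cr=362 sum_balances=0
After txn 2: dr=144 cr=144 sum_balances=0
After txn 3: dr=109 cr=109 sum_balances=0
After txn 4: dr=327 cr=327 sum_balances=0
After txn 5: dr=49 cr=49 sum_balances=0
After txn 6: dr=337 cr=337 sum_balances=0
After txn 7: dr=301 cr=301 sum_balances=0

Answer: ok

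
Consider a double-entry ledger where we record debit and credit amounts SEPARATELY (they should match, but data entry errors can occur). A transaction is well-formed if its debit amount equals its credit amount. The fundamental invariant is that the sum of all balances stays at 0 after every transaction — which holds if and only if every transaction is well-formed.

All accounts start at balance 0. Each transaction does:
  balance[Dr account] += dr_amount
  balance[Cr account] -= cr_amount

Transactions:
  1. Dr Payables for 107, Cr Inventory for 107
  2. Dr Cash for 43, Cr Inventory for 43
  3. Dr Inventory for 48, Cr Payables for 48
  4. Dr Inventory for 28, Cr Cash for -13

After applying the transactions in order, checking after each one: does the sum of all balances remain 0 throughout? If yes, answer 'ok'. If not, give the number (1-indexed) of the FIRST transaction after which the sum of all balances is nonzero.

Answer: 4

Derivation:
After txn 1: dr=107 cr=107 sum_balances=0
After txn 2: dr=43 cr=43 sum_balances=0
After txn 3: dr=48 cr=48 sum_balances=0
After txn 4: dr=28 cr=-13 sum_balances=41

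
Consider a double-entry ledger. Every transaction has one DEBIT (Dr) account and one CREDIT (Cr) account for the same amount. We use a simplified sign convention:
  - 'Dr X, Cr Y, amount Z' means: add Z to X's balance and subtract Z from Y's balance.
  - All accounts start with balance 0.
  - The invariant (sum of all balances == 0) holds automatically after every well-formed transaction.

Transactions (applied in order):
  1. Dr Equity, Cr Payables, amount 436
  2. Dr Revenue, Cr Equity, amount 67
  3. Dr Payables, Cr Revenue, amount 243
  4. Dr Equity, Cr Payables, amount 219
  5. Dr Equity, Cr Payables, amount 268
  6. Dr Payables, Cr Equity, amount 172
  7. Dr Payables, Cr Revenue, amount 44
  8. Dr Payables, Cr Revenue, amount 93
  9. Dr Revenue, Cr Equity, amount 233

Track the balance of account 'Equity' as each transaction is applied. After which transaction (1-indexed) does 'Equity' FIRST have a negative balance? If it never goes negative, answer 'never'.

Answer: never

Derivation:
After txn 1: Equity=436
After txn 2: Equity=369
After txn 3: Equity=369
After txn 4: Equity=588
After txn 5: Equity=856
After txn 6: Equity=684
After txn 7: Equity=684
After txn 8: Equity=684
After txn 9: Equity=451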